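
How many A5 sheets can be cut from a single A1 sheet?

16

Each ISO step halves the sheet: 1 × A1 → 2 × A2 → 4 × A3 → 8 × A4 → …
From A1 to A5 is 4 halving steps: 2^4 = 16.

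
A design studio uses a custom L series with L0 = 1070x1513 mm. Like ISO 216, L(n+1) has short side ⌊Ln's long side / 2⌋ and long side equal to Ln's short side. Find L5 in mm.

189 × 267 mm

L1: ⌊1513/2⌋ × 1070 = 756 × 1070 mm
L2: ⌊1070/2⌋ × 756 = 535 × 756 mm
L3: ⌊756/2⌋ × 535 = 378 × 535 mm
L4: ⌊535/2⌋ × 378 = 267 × 378 mm
L5: ⌊378/2⌋ × 267 = 189 × 267 mm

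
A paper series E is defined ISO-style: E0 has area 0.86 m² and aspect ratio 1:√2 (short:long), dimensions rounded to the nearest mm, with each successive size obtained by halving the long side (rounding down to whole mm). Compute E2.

390 × 551 mm

Let E0's short side be w mm. w · w√2 = 0.86 m² = 860,000 mm², so w ≈ 779.8 mm and w√2 ≈ 1102.8 mm → E0 = 780 × 1103 mm.
E1: ⌊1103/2⌋ × 780 = 551 × 780 mm
E2: ⌊780/2⌋ × 551 = 390 × 551 mm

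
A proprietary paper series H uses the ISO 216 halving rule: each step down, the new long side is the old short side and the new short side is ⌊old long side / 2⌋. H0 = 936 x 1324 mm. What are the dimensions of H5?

H1 = 662 × 936 mm (from H0 by 1 halving).
H2: ⌊936/2⌋ × 662 = 468 × 662 mm
H3: ⌊662/2⌋ × 468 = 331 × 468 mm
H4: ⌊468/2⌋ × 331 = 234 × 331 mm
H5: ⌊331/2⌋ × 234 = 165 × 234 mm

165 × 234 mm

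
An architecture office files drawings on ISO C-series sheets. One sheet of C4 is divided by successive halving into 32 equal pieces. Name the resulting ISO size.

C9

32 = 2^5, so 5 halving steps.
C4 → C5 → … → C9 after 5 steps.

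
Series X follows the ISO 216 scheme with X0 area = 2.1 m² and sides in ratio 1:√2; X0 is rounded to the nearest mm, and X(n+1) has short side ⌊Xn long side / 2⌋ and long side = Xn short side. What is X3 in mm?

430 × 609 mm

Let X0's short side be w mm. w · w√2 = 2.1 m² = 2,100,000 mm², so w ≈ 1218.6 mm and w√2 ≈ 1723.3 mm → X0 = 1219 × 1723 mm.
X1: ⌊1723/2⌋ × 1219 = 861 × 1219 mm
X2: ⌊1219/2⌋ × 861 = 609 × 861 mm
X3: ⌊861/2⌋ × 609 = 430 × 609 mm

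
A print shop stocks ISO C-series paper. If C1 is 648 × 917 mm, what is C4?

C2: ⌊917/2⌋ × 648 = 458 × 648 mm
C3: ⌊648/2⌋ × 458 = 324 × 458 mm
C4: ⌊458/2⌋ × 324 = 229 × 324 mm

229 × 324 mm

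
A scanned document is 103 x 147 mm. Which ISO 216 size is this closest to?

A6 (105 × 148 mm)

Aspect ratio 147/103 ≈ 1.427 — close to the ISO √2 ≈ 1.414.
In the A-series (A0 area = 1 m²): A6 = 105 × 148 mm.
Off by 3 mm total — nearest standard size.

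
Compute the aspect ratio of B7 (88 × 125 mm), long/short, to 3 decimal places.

125 / 88 = 1.420
ISO 216 targets √2 ≈ 1.414; the +0.006 deviation is from mm rounding.

1.420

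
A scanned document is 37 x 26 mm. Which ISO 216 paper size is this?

A10 (26 × 37 mm)

Aspect ratio 37/26 ≈ 1.423 — close to the ISO √2 ≈ 1.414.
In the A-series (A0 area = 1 m²): A10 = 26 × 37 mm.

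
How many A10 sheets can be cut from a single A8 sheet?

4

Each ISO step halves the sheet: 1 × A8 → 2 × A9 → 4 × A10
From A8 to A10 is 2 halving steps: 2^2 = 4.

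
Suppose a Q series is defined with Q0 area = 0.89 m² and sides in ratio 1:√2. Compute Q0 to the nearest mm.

793 × 1122 mm

Let the short side be w mm. Then w · w√2 = 0.89 m² = 890,000 mm².
w² = 890,000/√2, so w ≈ 793.3 mm; long side = w√2 ≈ 1121.9 mm.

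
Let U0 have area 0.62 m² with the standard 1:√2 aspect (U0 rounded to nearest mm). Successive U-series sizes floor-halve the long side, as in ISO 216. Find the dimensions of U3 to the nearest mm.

Let U0's short side be w mm. w · w√2 = 0.62 m² = 620,000 mm², so w ≈ 662.1 mm and w√2 ≈ 936.4 mm → U0 = 662 × 936 mm.
U1: ⌊936/2⌋ × 662 = 468 × 662 mm
U2: ⌊662/2⌋ × 468 = 331 × 468 mm
U3: ⌊468/2⌋ × 331 = 234 × 331 mm

234 × 331 mm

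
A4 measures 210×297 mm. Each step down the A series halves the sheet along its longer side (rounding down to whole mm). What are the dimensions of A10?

A5: ⌊297/2⌋ × 210 = 148 × 210 mm
A6: ⌊210/2⌋ × 148 = 105 × 148 mm
A7: ⌊148/2⌋ × 105 = 74 × 105 mm
A8: ⌊105/2⌋ × 74 = 52 × 74 mm
A9: ⌊74/2⌋ × 52 = 37 × 52 mm
A10: ⌊52/2⌋ × 37 = 26 × 37 mm

26 × 37 mm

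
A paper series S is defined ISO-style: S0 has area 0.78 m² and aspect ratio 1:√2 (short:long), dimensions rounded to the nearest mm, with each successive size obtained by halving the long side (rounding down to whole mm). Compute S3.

Let S0's short side be w mm. w · w√2 = 0.78 m² = 780,000 mm², so w ≈ 742.7 mm and w√2 ≈ 1050.3 mm → S0 = 743 × 1050 mm.
S1: ⌊1050/2⌋ × 743 = 525 × 743 mm
S2: ⌊743/2⌋ × 525 = 371 × 525 mm
S3: ⌊525/2⌋ × 371 = 262 × 371 mm

262 × 371 mm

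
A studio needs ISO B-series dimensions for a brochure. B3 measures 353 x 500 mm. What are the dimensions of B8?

B4: ⌊500/2⌋ × 353 = 250 × 353 mm
B5: ⌊353/2⌋ × 250 = 176 × 250 mm
B6: ⌊250/2⌋ × 176 = 125 × 176 mm
B7: ⌊176/2⌋ × 125 = 88 × 125 mm
B8: ⌊125/2⌋ × 88 = 62 × 88 mm

62 × 88 mm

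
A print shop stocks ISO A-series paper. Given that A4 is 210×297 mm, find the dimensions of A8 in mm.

52 × 74 mm

A5: ⌊297/2⌋ × 210 = 148 × 210 mm
A6: ⌊210/2⌋ × 148 = 105 × 148 mm
A7: ⌊148/2⌋ × 105 = 74 × 105 mm
A8: ⌊105/2⌋ × 74 = 52 × 74 mm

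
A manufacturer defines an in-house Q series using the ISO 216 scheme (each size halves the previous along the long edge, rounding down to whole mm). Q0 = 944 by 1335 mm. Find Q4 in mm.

Q1 = 667 × 944 mm (from Q0 by 1 halving).
Q2: ⌊944/2⌋ × 667 = 472 × 667 mm
Q3: ⌊667/2⌋ × 472 = 333 × 472 mm
Q4: ⌊472/2⌋ × 333 = 236 × 333 mm

236 × 333 mm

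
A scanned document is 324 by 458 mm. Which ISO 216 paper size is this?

Aspect ratio 458/324 ≈ 1.414 — close to the ISO √2 ≈ 1.414.
In the C-series (envelope sizes, between A and B): C3 = 324 × 458 mm.

C3 (324 × 458 mm)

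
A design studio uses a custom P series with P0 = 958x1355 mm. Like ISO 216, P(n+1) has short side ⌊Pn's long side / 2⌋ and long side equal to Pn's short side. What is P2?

P1: ⌊1355/2⌋ × 958 = 677 × 958 mm
P2: ⌊958/2⌋ × 677 = 479 × 677 mm

479 × 677 mm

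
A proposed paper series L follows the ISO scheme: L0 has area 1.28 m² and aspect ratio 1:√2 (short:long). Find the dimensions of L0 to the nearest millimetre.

Let the short side be w mm. Then w · w√2 = 1.28 m² = 1,280,000 mm².
w² = 1,280,000/√2, so w ≈ 951.4 mm; long side = w√2 ≈ 1345.4 mm.

951 × 1345 mm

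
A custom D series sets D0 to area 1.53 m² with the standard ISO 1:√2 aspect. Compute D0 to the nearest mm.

1040 × 1471 mm

Let the short side be w mm. Then w · w√2 = 1.53 m² = 1,530,000 mm².
w² = 1,530,000/√2, so w ≈ 1040.1 mm; long side = w√2 ≈ 1471.0 mm.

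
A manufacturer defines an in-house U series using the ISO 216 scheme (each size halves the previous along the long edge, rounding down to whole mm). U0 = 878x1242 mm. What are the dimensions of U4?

U1: ⌊1242/2⌋ × 878 = 621 × 878 mm
U2: ⌊878/2⌋ × 621 = 439 × 621 mm
U3: ⌊621/2⌋ × 439 = 310 × 439 mm
U4: ⌊439/2⌋ × 310 = 219 × 310 mm

219 × 310 mm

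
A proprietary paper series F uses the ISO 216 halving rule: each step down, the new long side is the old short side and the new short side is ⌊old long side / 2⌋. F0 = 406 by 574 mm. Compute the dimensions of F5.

71 × 101 mm

F1: ⌊574/2⌋ × 406 = 287 × 406 mm
F2: ⌊406/2⌋ × 287 = 203 × 287 mm
F3: ⌊287/2⌋ × 203 = 143 × 203 mm
F4: ⌊203/2⌋ × 143 = 101 × 143 mm
F5: ⌊143/2⌋ × 101 = 71 × 101 mm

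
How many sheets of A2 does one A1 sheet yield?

2

A1 = 594 × 841 mm; A2 = 420 × 594 mm.
Each halving step doubles the count; 1 step from A1 to A2.
2^1 = 2.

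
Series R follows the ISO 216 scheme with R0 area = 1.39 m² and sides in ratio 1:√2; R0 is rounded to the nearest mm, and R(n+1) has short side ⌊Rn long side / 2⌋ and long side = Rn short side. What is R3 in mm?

350 × 495 mm

Let R0's short side be w mm. w · w√2 = 1.39 m² = 1,390,000 mm², so w ≈ 991.4 mm and w√2 ≈ 1402.1 mm → R0 = 991 × 1402 mm.
R1: ⌊1402/2⌋ × 991 = 701 × 991 mm
R2: ⌊991/2⌋ × 701 = 495 × 701 mm
R3: ⌊701/2⌋ × 495 = 350 × 495 mm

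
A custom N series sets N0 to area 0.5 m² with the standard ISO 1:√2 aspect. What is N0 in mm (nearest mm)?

Let the short side be w mm. Then w · w√2 = 0.5 m² = 500,000 mm².
w² = 500,000/√2, so w ≈ 594.6 mm; long side = w√2 ≈ 840.9 mm.

595 × 841 mm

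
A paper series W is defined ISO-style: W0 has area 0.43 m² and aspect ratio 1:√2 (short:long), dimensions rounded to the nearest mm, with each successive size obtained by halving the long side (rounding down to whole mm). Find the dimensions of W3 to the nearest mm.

195 × 275 mm

Let W0's short side be w mm. w · w√2 = 0.43 m² = 430,000 mm², so w ≈ 551.4 mm and w√2 ≈ 779.8 mm → W0 = 551 × 780 mm.
W1: ⌊780/2⌋ × 551 = 390 × 551 mm
W2: ⌊551/2⌋ × 390 = 275 × 390 mm
W3: ⌊390/2⌋ × 275 = 195 × 275 mm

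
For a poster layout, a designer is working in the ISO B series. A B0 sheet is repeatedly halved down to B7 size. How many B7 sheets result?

128

Each ISO step halves the sheet: 1 × B0 → 2 × B1 → 4 × B2 → 8 × B3 → …
From B0 to B7 is 7 halving steps: 2^7 = 128.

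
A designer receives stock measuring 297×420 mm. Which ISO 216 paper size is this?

Aspect ratio 420/297 ≈ 1.414 — close to the ISO √2 ≈ 1.414.
In the A-series (A0 area = 1 m²): A3 = 297 × 420 mm.

A3 (297 × 420 mm)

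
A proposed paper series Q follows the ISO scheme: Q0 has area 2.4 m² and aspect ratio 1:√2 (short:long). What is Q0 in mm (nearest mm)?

Let the short side be w mm. Then w · w√2 = 2.4 m² = 2,400,000 mm².
w² = 2,400,000/√2, so w ≈ 1302.7 mm; long side = w√2 ≈ 1842.3 mm.

1303 × 1842 mm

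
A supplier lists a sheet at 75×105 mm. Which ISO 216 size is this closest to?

A7 (74 × 105 mm)

Aspect ratio 105/75 ≈ 1.400 — close to the ISO √2 ≈ 1.414.
In the A-series (A0 area = 1 m²): A7 = 74 × 105 mm.
Off by 1 mm total — nearest standard size.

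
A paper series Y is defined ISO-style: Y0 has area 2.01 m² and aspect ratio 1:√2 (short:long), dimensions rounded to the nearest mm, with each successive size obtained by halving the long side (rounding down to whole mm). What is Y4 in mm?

298 × 421 mm

Let Y0's short side be w mm. w · w√2 = 2.01 m² = 2,010,000 mm², so w ≈ 1192.2 mm and w√2 ≈ 1686.0 mm → Y0 = 1192 × 1686 mm.
Y1: ⌊1686/2⌋ × 1192 = 843 × 1192 mm
Y2: ⌊1192/2⌋ × 843 = 596 × 843 mm
Y3: ⌊843/2⌋ × 596 = 421 × 596 mm
Y4: ⌊596/2⌋ × 421 = 298 × 421 mm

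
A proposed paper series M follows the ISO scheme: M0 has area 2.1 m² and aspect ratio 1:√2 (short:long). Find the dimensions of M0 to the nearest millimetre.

Let the short side be w mm. Then w · w√2 = 2.1 m² = 2,100,000 mm².
w² = 2,100,000/√2, so w ≈ 1218.6 mm; long side = w√2 ≈ 1723.3 mm.

1219 × 1723 mm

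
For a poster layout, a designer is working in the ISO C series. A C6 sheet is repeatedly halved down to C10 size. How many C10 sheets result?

16

C6 = 114 × 162 mm; C10 = 28 × 40 mm.
Each halving step doubles the count; 4 steps from C6 to C10.
2^4 = 16.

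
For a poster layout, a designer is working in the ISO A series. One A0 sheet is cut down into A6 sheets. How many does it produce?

A0 = 841 × 1189 mm; A6 = 105 × 148 mm.
Each halving step doubles the count; 6 steps from A0 to A6.
2^6 = 64.

64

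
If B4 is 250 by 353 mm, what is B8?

62 × 88 mm

B5: ⌊353/2⌋ × 250 = 176 × 250 mm
B6: ⌊250/2⌋ × 176 = 125 × 176 mm
B7: ⌊176/2⌋ × 125 = 88 × 125 mm
B8: ⌊125/2⌋ × 88 = 62 × 88 mm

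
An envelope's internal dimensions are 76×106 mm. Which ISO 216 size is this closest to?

A7 (74 × 105 mm)

Aspect ratio 106/76 ≈ 1.395 (ISO target is √2 ≈ 1.414).
In the A-series (A0 area = 1 m²): A7 = 74 × 105 mm.
Off by 3 mm total — nearest standard size.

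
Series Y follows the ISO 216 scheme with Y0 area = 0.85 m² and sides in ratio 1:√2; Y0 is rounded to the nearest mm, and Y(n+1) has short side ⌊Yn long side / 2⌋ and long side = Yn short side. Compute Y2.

387 × 548 mm

Let Y0's short side be w mm. w · w√2 = 0.85 m² = 850,000 mm², so w ≈ 775.3 mm and w√2 ≈ 1096.4 mm → Y0 = 775 × 1096 mm.
Y1: ⌊1096/2⌋ × 775 = 548 × 775 mm
Y2: ⌊775/2⌋ × 548 = 387 × 548 mm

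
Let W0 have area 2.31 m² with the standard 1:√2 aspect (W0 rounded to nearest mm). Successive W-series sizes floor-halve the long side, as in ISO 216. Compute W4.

319 × 451 mm

Let W0's short side be w mm. w · w√2 = 2.31 m² = 2,310,000 mm², so w ≈ 1278.1 mm and w√2 ≈ 1807.4 mm → W0 = 1278 × 1807 mm.
W1: ⌊1807/2⌋ × 1278 = 903 × 1278 mm
W2: ⌊1278/2⌋ × 903 = 639 × 903 mm
W3: ⌊903/2⌋ × 639 = 451 × 639 mm
W4: ⌊639/2⌋ × 451 = 319 × 451 mm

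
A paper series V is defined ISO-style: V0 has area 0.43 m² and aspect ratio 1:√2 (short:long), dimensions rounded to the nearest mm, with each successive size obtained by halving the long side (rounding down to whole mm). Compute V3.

195 × 275 mm

Let V0's short side be w mm. w · w√2 = 0.43 m² = 430,000 mm², so w ≈ 551.4 mm and w√2 ≈ 779.8 mm → V0 = 551 × 780 mm.
V1: ⌊780/2⌋ × 551 = 390 × 551 mm
V2: ⌊551/2⌋ × 390 = 275 × 390 mm
V3: ⌊390/2⌋ × 275 = 195 × 275 mm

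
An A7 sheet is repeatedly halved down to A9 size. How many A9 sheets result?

A7 = 74 × 105 mm; A9 = 37 × 52 mm.
Each halving step doubles the count; 2 steps from A7 to A9.
2^2 = 4.

4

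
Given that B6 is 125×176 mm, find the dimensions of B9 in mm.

B7: ⌊176/2⌋ × 125 = 88 × 125 mm
B8: ⌊125/2⌋ × 88 = 62 × 88 mm
B9: ⌊88/2⌋ × 62 = 44 × 62 mm

44 × 62 mm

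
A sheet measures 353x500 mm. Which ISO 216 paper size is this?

B3 (353 × 500 mm)

Aspect ratio 500/353 ≈ 1.416 — close to the ISO √2 ≈ 1.414.
In the B-series (B0 = 1000 × 1414 mm): B3 = 353 × 500 mm.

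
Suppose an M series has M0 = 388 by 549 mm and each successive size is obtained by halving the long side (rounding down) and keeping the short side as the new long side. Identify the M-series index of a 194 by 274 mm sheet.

M0: 388 × 549 mm
M1: 274 × 388 mm
M2: 194 × 274 mm
M3: 137 × 194 mm
→ matches M2.

M2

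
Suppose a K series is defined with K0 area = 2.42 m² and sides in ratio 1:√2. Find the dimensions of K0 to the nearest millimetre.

Let the short side be w mm. Then w · w√2 = 2.42 m² = 2,420,000 mm².
w² = 2,420,000/√2, so w ≈ 1308.1 mm; long side = w√2 ≈ 1850.0 mm.

1308 × 1850 mm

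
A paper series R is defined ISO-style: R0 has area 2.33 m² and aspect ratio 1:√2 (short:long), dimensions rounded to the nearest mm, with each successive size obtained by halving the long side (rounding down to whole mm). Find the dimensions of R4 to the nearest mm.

Let R0's short side be w mm. w · w√2 = 2.33 m² = 2,330,000 mm², so w ≈ 1283.6 mm and w√2 ≈ 1815.2 mm → R0 = 1284 × 1815 mm.
R1: ⌊1815/2⌋ × 1284 = 907 × 1284 mm
R2: ⌊1284/2⌋ × 907 = 642 × 907 mm
R3: ⌊907/2⌋ × 642 = 453 × 642 mm
R4: ⌊642/2⌋ × 453 = 321 × 453 mm

321 × 453 mm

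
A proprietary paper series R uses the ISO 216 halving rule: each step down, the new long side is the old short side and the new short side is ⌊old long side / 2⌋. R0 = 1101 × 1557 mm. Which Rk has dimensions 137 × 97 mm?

R7

R0: 1101 × 1557 mm
R1: 778 × 1101 mm
R2: 550 × 778 mm
R3: 389 × 550 mm
R4: 275 × 389 mm
R5: 194 × 275 mm
R6: 137 × 194 mm
R7: 97 × 137 mm
R8: 68 × 97 mm
→ matches R7.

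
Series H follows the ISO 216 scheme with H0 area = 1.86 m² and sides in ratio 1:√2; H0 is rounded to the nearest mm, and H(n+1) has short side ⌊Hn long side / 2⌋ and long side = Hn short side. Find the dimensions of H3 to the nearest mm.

405 × 573 mm

Let H0's short side be w mm. w · w√2 = 1.86 m² = 1,860,000 mm², so w ≈ 1146.8 mm and w√2 ≈ 1621.9 mm → H0 = 1147 × 1622 mm.
H1: ⌊1622/2⌋ × 1147 = 811 × 1147 mm
H2: ⌊1147/2⌋ × 811 = 573 × 811 mm
H3: ⌊811/2⌋ × 573 = 405 × 573 mm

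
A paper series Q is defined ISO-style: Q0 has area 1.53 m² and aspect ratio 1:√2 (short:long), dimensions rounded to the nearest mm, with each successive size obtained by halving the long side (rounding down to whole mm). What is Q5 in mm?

Let Q0's short side be w mm. w · w√2 = 1.53 m² = 1,530,000 mm², so w ≈ 1040.1 mm and w√2 ≈ 1471.0 mm → Q0 = 1040 × 1471 mm.
Q1: ⌊1471/2⌋ × 1040 = 735 × 1040 mm
Q2: ⌊1040/2⌋ × 735 = 520 × 735 mm
Q3: ⌊735/2⌋ × 520 = 367 × 520 mm
Q4: ⌊520/2⌋ × 367 = 260 × 367 mm
Q5: ⌊367/2⌋ × 260 = 183 × 260 mm

183 × 260 mm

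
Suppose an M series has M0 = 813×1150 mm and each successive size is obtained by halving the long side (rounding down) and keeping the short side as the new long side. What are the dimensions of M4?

M1 = 575 × 813 mm (from M0 by 1 halving).
M2: ⌊813/2⌋ × 575 = 406 × 575 mm
M3: ⌊575/2⌋ × 406 = 287 × 406 mm
M4: ⌊406/2⌋ × 287 = 203 × 287 mm

203 × 287 mm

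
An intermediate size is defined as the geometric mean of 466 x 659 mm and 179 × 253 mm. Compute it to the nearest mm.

289 × 408 mm

Short side: √(466 · 179) = √83414 ≈ 288.8 → 289 mm
Long side: √(659 · 253) = √166727 ≈ 408.3 → 408 mm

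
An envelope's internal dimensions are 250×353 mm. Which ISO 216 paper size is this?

B4 (250 × 353 mm)

Aspect ratio 353/250 ≈ 1.412 — close to the ISO √2 ≈ 1.414.
In the B-series (B0 = 1000 × 1414 mm): B4 = 250 × 353 mm.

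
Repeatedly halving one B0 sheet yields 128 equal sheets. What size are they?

128 = 2^7, so 7 halving steps.
B0 → B1 → … → B7 after 7 steps.

B7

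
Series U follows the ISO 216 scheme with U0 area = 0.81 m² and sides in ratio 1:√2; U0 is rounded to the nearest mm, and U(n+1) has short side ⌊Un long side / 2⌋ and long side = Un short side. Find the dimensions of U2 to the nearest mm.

Let U0's short side be w mm. w · w√2 = 0.81 m² = 810,000 mm², so w ≈ 756.8 mm and w√2 ≈ 1070.3 mm → U0 = 757 × 1070 mm.
U1: ⌊1070/2⌋ × 757 = 535 × 757 mm
U2: ⌊757/2⌋ × 535 = 378 × 535 mm

378 × 535 mm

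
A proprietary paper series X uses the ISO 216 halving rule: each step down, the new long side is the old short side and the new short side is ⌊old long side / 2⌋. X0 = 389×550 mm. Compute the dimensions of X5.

68 × 97 mm

X1 = 275 × 389 mm (from X0 by 1 halving).
X2: ⌊389/2⌋ × 275 = 194 × 275 mm
X3: ⌊275/2⌋ × 194 = 137 × 194 mm
X4: ⌊194/2⌋ × 137 = 97 × 137 mm
X5: ⌊137/2⌋ × 97 = 68 × 97 mm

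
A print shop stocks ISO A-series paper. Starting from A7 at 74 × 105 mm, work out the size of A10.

26 × 37 mm

A8: ⌊105/2⌋ × 74 = 52 × 74 mm
A9: ⌊74/2⌋ × 52 = 37 × 52 mm
A10: ⌊52/2⌋ × 37 = 26 × 37 mm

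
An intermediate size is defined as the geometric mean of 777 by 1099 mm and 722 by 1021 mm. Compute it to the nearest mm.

749 × 1059 mm

Short side: √(777 · 722) = √560994 ≈ 749.0 → 749 mm
Long side: √(1099 · 1021) = √1122079 ≈ 1059.3 → 1059 mm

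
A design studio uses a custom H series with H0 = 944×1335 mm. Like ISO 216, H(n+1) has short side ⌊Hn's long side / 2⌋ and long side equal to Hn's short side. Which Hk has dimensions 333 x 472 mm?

H0: 944 × 1335 mm
H1: 667 × 944 mm
H2: 472 × 667 mm
H3: 333 × 472 mm
H4: 236 × 333 mm
→ matches H3.

H3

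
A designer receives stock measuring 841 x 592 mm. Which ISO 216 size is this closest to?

A1 (594 × 841 mm)

Aspect ratio 841/592 ≈ 1.421 — close to the ISO √2 ≈ 1.414.
In the A-series (A0 area = 1 m²): A1 = 594 × 841 mm.
Off by 2 mm total — nearest standard size.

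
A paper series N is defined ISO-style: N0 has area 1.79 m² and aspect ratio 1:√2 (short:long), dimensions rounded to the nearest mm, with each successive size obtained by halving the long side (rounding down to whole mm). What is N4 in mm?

Let N0's short side be w mm. w · w√2 = 1.79 m² = 1,790,000 mm², so w ≈ 1125.0 mm and w√2 ≈ 1591.1 mm → N0 = 1125 × 1591 mm.
N1: ⌊1591/2⌋ × 1125 = 795 × 1125 mm
N2: ⌊1125/2⌋ × 795 = 562 × 795 mm
N3: ⌊795/2⌋ × 562 = 397 × 562 mm
N4: ⌊562/2⌋ × 397 = 281 × 397 mm

281 × 397 mm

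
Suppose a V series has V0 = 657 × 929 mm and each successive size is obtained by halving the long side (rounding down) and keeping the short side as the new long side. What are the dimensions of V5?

V1: ⌊929/2⌋ × 657 = 464 × 657 mm
V2: ⌊657/2⌋ × 464 = 328 × 464 mm
V3: ⌊464/2⌋ × 328 = 232 × 328 mm
V4: ⌊328/2⌋ × 232 = 164 × 232 mm
V5: ⌊232/2⌋ × 164 = 116 × 164 mm

116 × 164 mm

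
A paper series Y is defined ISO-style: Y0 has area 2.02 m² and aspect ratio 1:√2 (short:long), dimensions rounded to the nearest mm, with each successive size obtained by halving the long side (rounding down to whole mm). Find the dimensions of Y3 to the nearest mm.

Let Y0's short side be w mm. w · w√2 = 2.02 m² = 2,020,000 mm², so w ≈ 1195.1 mm and w√2 ≈ 1690.2 mm → Y0 = 1195 × 1690 mm.
Y1: ⌊1690/2⌋ × 1195 = 845 × 1195 mm
Y2: ⌊1195/2⌋ × 845 = 597 × 845 mm
Y3: ⌊845/2⌋ × 597 = 422 × 597 mm

422 × 597 mm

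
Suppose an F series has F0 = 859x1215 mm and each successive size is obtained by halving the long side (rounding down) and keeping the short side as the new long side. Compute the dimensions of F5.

F1 = 607 × 859 mm (from F0 by 1 halving).
F2: ⌊859/2⌋ × 607 = 429 × 607 mm
F3: ⌊607/2⌋ × 429 = 303 × 429 mm
F4: ⌊429/2⌋ × 303 = 214 × 303 mm
F5: ⌊303/2⌋ × 214 = 151 × 214 mm

151 × 214 mm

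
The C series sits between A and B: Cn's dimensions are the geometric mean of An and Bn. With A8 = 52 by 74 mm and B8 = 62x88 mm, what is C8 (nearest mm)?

57 × 81 mm

Short side: √(52 · 62) = √3224 ≈ 56.8 → 57 mm
Long side: √(74 · 88) = √6512 ≈ 80.7 → 81 mm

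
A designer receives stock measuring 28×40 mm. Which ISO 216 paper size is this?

C10 (28 × 40 mm)

Aspect ratio 40/28 ≈ 1.429 — close to the ISO √2 ≈ 1.414.
In the C-series (envelope sizes, between A and B): C10 = 28 × 40 mm.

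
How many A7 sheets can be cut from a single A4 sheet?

8

A4 = 210 × 297 mm; A7 = 74 × 105 mm.
Each halving step doubles the count; 3 steps from A4 to A7.
2^3 = 8.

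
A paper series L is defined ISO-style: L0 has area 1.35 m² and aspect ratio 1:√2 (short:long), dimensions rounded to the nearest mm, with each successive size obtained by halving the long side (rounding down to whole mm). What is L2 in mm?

488 × 691 mm

Let L0's short side be w mm. w · w√2 = 1.35 m² = 1,350,000 mm², so w ≈ 977.0 mm and w√2 ≈ 1381.7 mm → L0 = 977 × 1382 mm.
L1: ⌊1382/2⌋ × 977 = 691 × 977 mm
L2: ⌊977/2⌋ × 691 = 488 × 691 mm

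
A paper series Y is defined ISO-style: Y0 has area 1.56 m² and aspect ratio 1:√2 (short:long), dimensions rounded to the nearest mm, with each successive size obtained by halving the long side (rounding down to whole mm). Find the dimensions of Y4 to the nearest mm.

262 × 371 mm

Let Y0's short side be w mm. w · w√2 = 1.56 m² = 1,560,000 mm², so w ≈ 1050.3 mm and w√2 ≈ 1485.3 mm → Y0 = 1050 × 1485 mm.
Y1: ⌊1485/2⌋ × 1050 = 742 × 1050 mm
Y2: ⌊1050/2⌋ × 742 = 525 × 742 mm
Y3: ⌊742/2⌋ × 525 = 371 × 525 mm
Y4: ⌊525/2⌋ × 371 = 262 × 371 mm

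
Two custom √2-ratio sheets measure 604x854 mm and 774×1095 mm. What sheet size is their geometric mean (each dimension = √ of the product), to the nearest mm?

Short side: √(604 · 774) = √467496 ≈ 683.7 → 684 mm
Long side: √(854 · 1095) = √935130 ≈ 967.0 → 967 mm

684 × 967 mm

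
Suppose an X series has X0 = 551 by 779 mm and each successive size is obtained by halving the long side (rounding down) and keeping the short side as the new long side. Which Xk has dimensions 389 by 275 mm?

X0: 551 × 779 mm
X1: 389 × 551 mm
X2: 275 × 389 mm
X3: 194 × 275 mm
→ matches X2.

X2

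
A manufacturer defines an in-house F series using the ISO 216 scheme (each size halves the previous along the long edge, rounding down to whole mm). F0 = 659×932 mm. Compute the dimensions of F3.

233 × 329 mm

F1: ⌊932/2⌋ × 659 = 466 × 659 mm
F2: ⌊659/2⌋ × 466 = 329 × 466 mm
F3: ⌊466/2⌋ × 329 = 233 × 329 mm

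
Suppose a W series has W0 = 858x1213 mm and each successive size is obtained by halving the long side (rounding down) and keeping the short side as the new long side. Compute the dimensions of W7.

75 × 107 mm

W1 = 606 × 858 mm (from W0 by 1 halving).
W2: ⌊858/2⌋ × 606 = 429 × 606 mm
W3: ⌊606/2⌋ × 429 = 303 × 429 mm
W4: ⌊429/2⌋ × 303 = 214 × 303 mm
W5: ⌊303/2⌋ × 214 = 151 × 214 mm
W6: ⌊214/2⌋ × 151 = 107 × 151 mm
W7: ⌊151/2⌋ × 107 = 75 × 107 mm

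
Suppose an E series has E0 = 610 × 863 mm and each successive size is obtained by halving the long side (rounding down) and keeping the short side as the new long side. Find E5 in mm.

107 × 152 mm

E1: ⌊863/2⌋ × 610 = 431 × 610 mm
E2: ⌊610/2⌋ × 431 = 305 × 431 mm
E3: ⌊431/2⌋ × 305 = 215 × 305 mm
E4: ⌊305/2⌋ × 215 = 152 × 215 mm
E5: ⌊215/2⌋ × 152 = 107 × 152 mm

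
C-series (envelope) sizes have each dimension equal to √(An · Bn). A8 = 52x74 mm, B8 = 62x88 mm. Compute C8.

Short side: √(52 · 62) = √3224 ≈ 56.8 → 57 mm
Long side: √(74 · 88) = √6512 ≈ 80.7 → 81 mm

57 × 81 mm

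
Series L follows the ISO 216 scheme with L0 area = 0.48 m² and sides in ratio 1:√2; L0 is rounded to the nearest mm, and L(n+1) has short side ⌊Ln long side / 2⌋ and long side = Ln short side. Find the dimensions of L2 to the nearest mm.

291 × 412 mm

Let L0's short side be w mm. w · w√2 = 0.48 m² = 480,000 mm², so w ≈ 582.6 mm and w√2 ≈ 823.9 mm → L0 = 583 × 824 mm.
L1: ⌊824/2⌋ × 583 = 412 × 583 mm
L2: ⌊583/2⌋ × 412 = 291 × 412 mm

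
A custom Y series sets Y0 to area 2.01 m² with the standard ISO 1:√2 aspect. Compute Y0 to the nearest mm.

1192 × 1686 mm

Let the short side be w mm. Then w · w√2 = 2.01 m² = 2,010,000 mm².
w² = 2,010,000/√2, so w ≈ 1192.2 mm; long side = w√2 ≈ 1686.0 mm.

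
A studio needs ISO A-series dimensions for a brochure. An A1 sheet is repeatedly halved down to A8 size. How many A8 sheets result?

128

Each ISO step halves the sheet: 1 × A1 → 2 × A2 → 4 × A3 → 8 × A4 → …
From A1 to A8 is 7 halving steps: 2^7 = 128.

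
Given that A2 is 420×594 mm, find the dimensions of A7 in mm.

A3: ⌊594/2⌋ × 420 = 297 × 420 mm
A4: ⌊420/2⌋ × 297 = 210 × 297 mm
A5: ⌊297/2⌋ × 210 = 148 × 210 mm
A6: ⌊210/2⌋ × 148 = 105 × 148 mm
A7: ⌊148/2⌋ × 105 = 74 × 105 mm

74 × 105 mm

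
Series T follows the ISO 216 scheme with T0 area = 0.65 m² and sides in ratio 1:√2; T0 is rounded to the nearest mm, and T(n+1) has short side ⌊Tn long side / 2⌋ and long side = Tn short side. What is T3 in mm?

239 × 339 mm

Let T0's short side be w mm. w · w√2 = 0.65 m² = 650,000 mm², so w ≈ 678.0 mm and w√2 ≈ 958.8 mm → T0 = 678 × 959 mm.
T1: ⌊959/2⌋ × 678 = 479 × 678 mm
T2: ⌊678/2⌋ × 479 = 339 × 479 mm
T3: ⌊479/2⌋ × 339 = 239 × 339 mm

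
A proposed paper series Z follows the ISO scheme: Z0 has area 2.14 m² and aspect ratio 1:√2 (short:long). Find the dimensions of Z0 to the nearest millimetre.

1230 × 1740 mm

Let the short side be w mm. Then w · w√2 = 2.14 m² = 2,140,000 mm².
w² = 2,140,000/√2, so w ≈ 1230.1 mm; long side = w√2 ≈ 1739.7 mm.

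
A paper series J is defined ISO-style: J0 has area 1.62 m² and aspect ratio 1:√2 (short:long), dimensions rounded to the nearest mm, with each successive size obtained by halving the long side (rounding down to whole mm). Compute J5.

Let J0's short side be w mm. w · w√2 = 1.62 m² = 1,620,000 mm², so w ≈ 1070.3 mm and w√2 ≈ 1513.6 mm → J0 = 1070 × 1514 mm.
J1: ⌊1514/2⌋ × 1070 = 757 × 1070 mm
J2: ⌊1070/2⌋ × 757 = 535 × 757 mm
J3: ⌊757/2⌋ × 535 = 378 × 535 mm
J4: ⌊535/2⌋ × 378 = 267 × 378 mm
J5: ⌊378/2⌋ × 267 = 189 × 267 mm

189 × 267 mm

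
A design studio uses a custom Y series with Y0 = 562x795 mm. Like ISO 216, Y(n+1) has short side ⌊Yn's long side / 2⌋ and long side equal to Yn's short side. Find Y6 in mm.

70 × 99 mm

Y1 = 397 × 562 mm (from Y0 by 1 halving).
Y2: ⌊562/2⌋ × 397 = 281 × 397 mm
Y3: ⌊397/2⌋ × 281 = 198 × 281 mm
Y4: ⌊281/2⌋ × 198 = 140 × 198 mm
Y5: ⌊198/2⌋ × 140 = 99 × 140 mm
Y6: ⌊140/2⌋ × 99 = 70 × 99 mm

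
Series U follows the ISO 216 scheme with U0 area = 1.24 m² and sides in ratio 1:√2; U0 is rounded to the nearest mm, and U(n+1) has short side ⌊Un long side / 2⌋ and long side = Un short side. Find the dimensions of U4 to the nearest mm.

234 × 331 mm

Let U0's short side be w mm. w · w√2 = 1.24 m² = 1,240,000 mm², so w ≈ 936.4 mm and w√2 ≈ 1324.2 mm → U0 = 936 × 1324 mm.
U1: ⌊1324/2⌋ × 936 = 662 × 936 mm
U2: ⌊936/2⌋ × 662 = 468 × 662 mm
U3: ⌊662/2⌋ × 468 = 331 × 468 mm
U4: ⌊468/2⌋ × 331 = 234 × 331 mm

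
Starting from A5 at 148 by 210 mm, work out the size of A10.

26 × 37 mm

A6: ⌊210/2⌋ × 148 = 105 × 148 mm
A7: ⌊148/2⌋ × 105 = 74 × 105 mm
A8: ⌊105/2⌋ × 74 = 52 × 74 mm
A9: ⌊74/2⌋ × 52 = 37 × 52 mm
A10: ⌊52/2⌋ × 37 = 26 × 37 mm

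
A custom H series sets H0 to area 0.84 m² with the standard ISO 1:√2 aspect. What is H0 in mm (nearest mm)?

Let the short side be w mm. Then w · w√2 = 0.84 m² = 840,000 mm².
w² = 840,000/√2, so w ≈ 770.7 mm; long side = w√2 ≈ 1089.9 mm.

771 × 1090 mm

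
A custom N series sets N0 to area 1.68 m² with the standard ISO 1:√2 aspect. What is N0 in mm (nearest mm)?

Let the short side be w mm. Then w · w√2 = 1.68 m² = 1,680,000 mm².
w² = 1,680,000/√2, so w ≈ 1089.9 mm; long side = w√2 ≈ 1541.4 mm.

1090 × 1541 mm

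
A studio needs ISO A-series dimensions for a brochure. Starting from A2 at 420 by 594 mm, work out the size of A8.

A3: ⌊594/2⌋ × 420 = 297 × 420 mm
A4: ⌊420/2⌋ × 297 = 210 × 297 mm
A5: ⌊297/2⌋ × 210 = 148 × 210 mm
A6: ⌊210/2⌋ × 148 = 105 × 148 mm
A7: ⌊148/2⌋ × 105 = 74 × 105 mm
A8: ⌊105/2⌋ × 74 = 52 × 74 mm

52 × 74 mm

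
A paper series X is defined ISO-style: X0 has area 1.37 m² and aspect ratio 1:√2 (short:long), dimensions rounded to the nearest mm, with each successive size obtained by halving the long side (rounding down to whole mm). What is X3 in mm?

348 × 492 mm

Let X0's short side be w mm. w · w√2 = 1.37 m² = 1,370,000 mm², so w ≈ 984.2 mm and w√2 ≈ 1391.9 mm → X0 = 984 × 1392 mm.
X1: ⌊1392/2⌋ × 984 = 696 × 984 mm
X2: ⌊984/2⌋ × 696 = 492 × 696 mm
X3: ⌊696/2⌋ × 492 = 348 × 492 mm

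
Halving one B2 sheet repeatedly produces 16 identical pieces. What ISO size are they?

16 = 2^4, so 4 halving steps.
B2 → B3 → … → B6 after 4 steps.

B6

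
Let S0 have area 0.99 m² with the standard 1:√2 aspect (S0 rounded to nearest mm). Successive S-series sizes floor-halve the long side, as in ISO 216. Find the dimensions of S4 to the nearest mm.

Let S0's short side be w mm. w · w√2 = 0.99 m² = 990,000 mm², so w ≈ 836.7 mm and w√2 ≈ 1183.2 mm → S0 = 837 × 1183 mm.
S1: ⌊1183/2⌋ × 837 = 591 × 837 mm
S2: ⌊837/2⌋ × 591 = 418 × 591 mm
S3: ⌊591/2⌋ × 418 = 295 × 418 mm
S4: ⌊418/2⌋ × 295 = 209 × 295 mm

209 × 295 mm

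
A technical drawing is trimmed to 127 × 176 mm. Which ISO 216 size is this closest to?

B6 (125 × 176 mm)

Aspect ratio 176/127 ≈ 1.386 (ISO target is √2 ≈ 1.414).
In the B-series (B0 = 1000 × 1414 mm): B6 = 125 × 176 mm.
Off by 2 mm total — nearest standard size.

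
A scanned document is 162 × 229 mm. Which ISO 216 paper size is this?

Aspect ratio 229/162 ≈ 1.414 — close to the ISO √2 ≈ 1.414.
In the C-series (envelope sizes, between A and B): C5 = 162 × 229 mm.

C5 (162 × 229 mm)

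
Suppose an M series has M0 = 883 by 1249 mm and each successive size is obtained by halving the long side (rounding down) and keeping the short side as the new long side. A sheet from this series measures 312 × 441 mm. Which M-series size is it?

M0: 883 × 1249 mm
M1: 624 × 883 mm
M2: 441 × 624 mm
M3: 312 × 441 mm
M4: 220 × 312 mm
→ matches M3.

M3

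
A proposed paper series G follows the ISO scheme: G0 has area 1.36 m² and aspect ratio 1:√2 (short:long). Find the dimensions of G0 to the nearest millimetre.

981 × 1387 mm

Let the short side be w mm. Then w · w√2 = 1.36 m² = 1,360,000 mm².
w² = 1,360,000/√2, so w ≈ 980.6 mm; long side = w√2 ≈ 1386.8 mm.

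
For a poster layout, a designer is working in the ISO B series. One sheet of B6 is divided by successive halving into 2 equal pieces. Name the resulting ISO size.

B7

2 = 2^1, so 1 halving step.
B6 → B7 → … → B7 after 1 step.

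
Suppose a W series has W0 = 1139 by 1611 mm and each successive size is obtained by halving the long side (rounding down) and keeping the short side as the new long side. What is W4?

284 × 402 mm

W1: ⌊1611/2⌋ × 1139 = 805 × 1139 mm
W2: ⌊1139/2⌋ × 805 = 569 × 805 mm
W3: ⌊805/2⌋ × 569 = 402 × 569 mm
W4: ⌊569/2⌋ × 402 = 284 × 402 mm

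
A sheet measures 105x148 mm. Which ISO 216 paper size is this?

A6 (105 × 148 mm)

Aspect ratio 148/105 ≈ 1.410 — close to the ISO √2 ≈ 1.414.
In the A-series (A0 area = 1 m²): A6 = 105 × 148 mm.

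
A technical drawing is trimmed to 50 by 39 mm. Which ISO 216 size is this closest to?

A9 (37 × 52 mm)

Aspect ratio 50/39 ≈ 1.282 (ISO target is √2 ≈ 1.414).
In the A-series (A0 area = 1 m²): A9 = 37 × 52 mm.
Off by 4 mm total — nearest standard size.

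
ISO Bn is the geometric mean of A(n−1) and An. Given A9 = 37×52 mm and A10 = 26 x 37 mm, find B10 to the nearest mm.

Short side: √(37 · 26) = √962 ≈ 31.0 → 31 mm
Long side: √(52 · 37) = √1924 ≈ 43.9 → 44 mm

31 × 44 mm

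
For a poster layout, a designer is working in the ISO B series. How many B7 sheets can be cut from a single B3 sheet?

16

B3 = 353 × 500 mm; B7 = 88 × 125 mm.
Each halving step doubles the count; 4 steps from B3 to B7.
2^4 = 16.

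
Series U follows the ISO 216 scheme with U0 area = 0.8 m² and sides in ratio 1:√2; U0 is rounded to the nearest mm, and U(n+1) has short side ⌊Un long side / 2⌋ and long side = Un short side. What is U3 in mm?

Let U0's short side be w mm. w · w√2 = 0.8 m² = 800,000 mm², so w ≈ 752.1 mm and w√2 ≈ 1063.7 mm → U0 = 752 × 1064 mm.
U1: ⌊1064/2⌋ × 752 = 532 × 752 mm
U2: ⌊752/2⌋ × 532 = 376 × 532 mm
U3: ⌊532/2⌋ × 376 = 266 × 376 mm

266 × 376 mm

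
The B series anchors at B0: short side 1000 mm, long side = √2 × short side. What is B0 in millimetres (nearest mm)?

Short side = 1000 mm; long side = 1000√2 ≈ 1414.2 mm.

1000 × 1414 mm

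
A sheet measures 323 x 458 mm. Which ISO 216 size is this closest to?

C3 (324 × 458 mm)

Aspect ratio 458/323 ≈ 1.418 — close to the ISO √2 ≈ 1.414.
In the C-series (envelope sizes, between A and B): C3 = 324 × 458 mm.
Off by 1 mm total — nearest standard size.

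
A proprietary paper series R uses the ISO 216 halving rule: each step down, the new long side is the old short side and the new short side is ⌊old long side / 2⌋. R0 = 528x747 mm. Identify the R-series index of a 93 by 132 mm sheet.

R0: 528 × 747 mm
R1: 373 × 528 mm
R2: 264 × 373 mm
R3: 186 × 264 mm
R4: 132 × 186 mm
R5: 93 × 132 mm
R6: 66 × 93 mm
→ matches R5.

R5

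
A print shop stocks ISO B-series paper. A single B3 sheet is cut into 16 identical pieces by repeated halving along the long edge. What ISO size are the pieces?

16 = 2^4, so 4 halving steps.
B3 → B4 → … → B7 after 4 steps.

B7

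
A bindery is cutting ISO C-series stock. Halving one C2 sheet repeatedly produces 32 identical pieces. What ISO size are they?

32 = 2^5, so 5 halving steps.
C2 → C3 → … → C7 after 5 steps.

C7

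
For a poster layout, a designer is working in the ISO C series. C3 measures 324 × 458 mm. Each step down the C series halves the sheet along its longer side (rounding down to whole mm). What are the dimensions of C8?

57 × 81 mm

C4: ⌊458/2⌋ × 324 = 229 × 324 mm
C5: ⌊324/2⌋ × 229 = 162 × 229 mm
C6: ⌊229/2⌋ × 162 = 114 × 162 mm
C7: ⌊162/2⌋ × 114 = 81 × 114 mm
C8: ⌊114/2⌋ × 81 = 57 × 81 mm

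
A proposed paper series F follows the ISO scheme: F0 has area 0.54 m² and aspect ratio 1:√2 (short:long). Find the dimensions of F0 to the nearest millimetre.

618 × 874 mm

Let the short side be w mm. Then w · w√2 = 0.54 m² = 540,000 mm².
w² = 540,000/√2, so w ≈ 617.9 mm; long side = w√2 ≈ 873.9 mm.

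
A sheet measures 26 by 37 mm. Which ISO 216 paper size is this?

A10 (26 × 37 mm)

Aspect ratio 37/26 ≈ 1.423 — close to the ISO √2 ≈ 1.414.
In the A-series (A0 area = 1 m²): A10 = 26 × 37 mm.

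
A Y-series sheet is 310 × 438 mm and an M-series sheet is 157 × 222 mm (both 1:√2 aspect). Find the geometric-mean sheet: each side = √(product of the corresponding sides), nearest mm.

Short side: √(310 · 157) = √48670 ≈ 220.6 → 221 mm
Long side: √(438 · 222) = √97236 ≈ 311.8 → 312 mm

221 × 312 mm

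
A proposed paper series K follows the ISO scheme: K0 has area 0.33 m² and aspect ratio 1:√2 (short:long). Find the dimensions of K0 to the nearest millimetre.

Let the short side be w mm. Then w · w√2 = 0.33 m² = 330,000 mm².
w² = 330,000/√2, so w ≈ 483.1 mm; long side = w√2 ≈ 683.1 mm.

483 × 683 mm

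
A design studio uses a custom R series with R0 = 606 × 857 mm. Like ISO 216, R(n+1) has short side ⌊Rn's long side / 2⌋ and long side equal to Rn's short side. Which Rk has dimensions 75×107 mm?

R6

R0: 606 × 857 mm
R1: 428 × 606 mm
R2: 303 × 428 mm
R3: 214 × 303 mm
R4: 151 × 214 mm
R5: 107 × 151 mm
R6: 75 × 107 mm
R7: 53 × 75 mm
→ matches R6.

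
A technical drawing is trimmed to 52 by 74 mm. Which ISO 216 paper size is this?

A8 (52 × 74 mm)

Aspect ratio 74/52 ≈ 1.423 — close to the ISO √2 ≈ 1.414.
In the A-series (A0 area = 1 m²): A8 = 52 × 74 mm.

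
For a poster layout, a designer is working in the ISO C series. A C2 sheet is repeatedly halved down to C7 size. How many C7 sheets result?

32

C2 = 458 × 648 mm; C7 = 81 × 114 mm.
Each halving step doubles the count; 5 steps from C2 to C7.
2^5 = 32.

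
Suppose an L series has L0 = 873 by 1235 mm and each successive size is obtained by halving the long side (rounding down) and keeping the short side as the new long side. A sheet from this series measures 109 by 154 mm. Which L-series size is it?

L0: 873 × 1235 mm
L1: 617 × 873 mm
L2: 436 × 617 mm
L3: 308 × 436 mm
L4: 218 × 308 mm
L5: 154 × 218 mm
L6: 109 × 154 mm
L7: 77 × 109 mm
→ matches L6.

L6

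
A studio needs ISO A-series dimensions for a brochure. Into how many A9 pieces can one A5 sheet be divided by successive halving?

Each ISO step halves the sheet: 1 × A5 → 2 × A6 → 4 × A7 → 8 × A8 → …
From A5 to A9 is 4 halving steps: 2^4 = 16.

16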